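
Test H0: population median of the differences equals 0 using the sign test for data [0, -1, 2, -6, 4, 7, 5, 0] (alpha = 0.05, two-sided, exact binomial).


Step 1: Discard zero differences. Original n = 8; n_eff = number of nonzero differences = 6.
Nonzero differences (with sign): -1, +2, -6, +4, +7, +5
Step 2: Count signs: positive = 4, negative = 2.
Step 3: Under H0: P(positive) = 0.5, so the number of positives S ~ Bin(6, 0.5).
Step 4: Two-sided exact p-value = sum of Bin(6,0.5) probabilities at or below the observed probability = 0.687500.
Step 5: alpha = 0.05. fail to reject H0.

n_eff = 6, pos = 4, neg = 2, p = 0.687500, fail to reject H0.


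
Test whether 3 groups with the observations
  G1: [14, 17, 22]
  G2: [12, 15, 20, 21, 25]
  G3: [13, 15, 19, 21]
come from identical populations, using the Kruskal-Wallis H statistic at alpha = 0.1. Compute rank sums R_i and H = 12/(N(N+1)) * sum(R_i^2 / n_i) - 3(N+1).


Step 1: Combine all N = 12 observations and assign midranks.
sorted (value, group, rank): (12,G2,1), (13,G3,2), (14,G1,3), (15,G2,4.5), (15,G3,4.5), (17,G1,6), (19,G3,7), (20,G2,8), (21,G2,9.5), (21,G3,9.5), (22,G1,11), (25,G2,12)
Step 2: Sum ranks within each group.
R_1 = 20 (n_1 = 3)
R_2 = 35 (n_2 = 5)
R_3 = 23 (n_3 = 4)
Step 3: H = 12/(N(N+1)) * sum(R_i^2/n_i) - 3(N+1)
     = 12/(12*13) * (20^2/3 + 35^2/5 + 23^2/4) - 3*13
     = 0.076923 * 510.583 - 39
     = 0.275641.
Step 4: Ties present; correction factor C = 1 - 12/(12^3 - 12) = 0.993007. Corrected H = 0.275641 / 0.993007 = 0.277582.
Step 5: Under H0, H ~ chi^2(2); p-value = 0.870410.
Step 6: alpha = 0.1. fail to reject H0.

H = 0.2776, df = 2, p = 0.870410, fail to reject H0.


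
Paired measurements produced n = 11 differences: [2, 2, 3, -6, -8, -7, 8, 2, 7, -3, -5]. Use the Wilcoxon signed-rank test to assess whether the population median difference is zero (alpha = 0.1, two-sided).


Step 1: Drop any zero differences (none here) and take |d_i|.
|d| = [2, 2, 3, 6, 8, 7, 8, 2, 7, 3, 5]
Step 2: Midrank |d_i| (ties get averaged ranks).
ranks: |2|->2, |2|->2, |3|->4.5, |6|->7, |8|->10.5, |7|->8.5, |8|->10.5, |2|->2, |7|->8.5, |3|->4.5, |5|->6
Step 3: Attach original signs; sum ranks with positive sign and with negative sign.
W+ = 2 + 2 + 4.5 + 10.5 + 2 + 8.5 = 29.5
W- = 7 + 10.5 + 8.5 + 4.5 + 6 = 36.5
(Check: W+ + W- = 66 should equal n(n+1)/2 = 66.)
Step 4: Test statistic W = min(W+, W-) = 29.5.
Step 5: Ties in |d|, so use the tie-corrected normal approximation.
        E[W] = n(n+1)/4 = 11*12/4 = 33.
        Tie groups: |d|=2 (t=3), |d|=3 (t=2), |d|=7 (t=2), |d|=8 (t=2); sum(t^3 - t) = 42.
        Var[W] = n(n+1)(2n+1)/24 - sum(t^3-t)/48 = 3036/24 - 42/48 = 125.625.
        z = (W - E[W]) / sqrt(Var[W]) = (29.5 - 33) / 11.2083 = -0.3123.
        Two-sided p = 2*Phi(z) = 0.754835.
Step 6: alpha = 0.1. fail to reject H0.

W+ = 29.5, W- = 36.5, W = min = 29.5, p = 0.754835, fail to reject H0.


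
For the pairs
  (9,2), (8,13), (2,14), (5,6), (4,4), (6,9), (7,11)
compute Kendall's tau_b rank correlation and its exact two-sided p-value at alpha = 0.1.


Step 1: Enumerate the 21 unordered pairs (i,j) with i<j and classify each by sign(x_j-x_i) * sign(y_j-y_i).
  (1,2):dx=-1,dy=+11->D; (1,3):dx=-7,dy=+12->D; (1,4):dx=-4,dy=+4->D; (1,5):dx=-5,dy=+2->D
  (1,6):dx=-3,dy=+7->D; (1,7):dx=-2,dy=+9->D; (2,3):dx=-6,dy=+1->D; (2,4):dx=-3,dy=-7->C
  (2,5):dx=-4,dy=-9->C; (2,6):dx=-2,dy=-4->C; (2,7):dx=-1,dy=-2->C; (3,4):dx=+3,dy=-8->D
  (3,5):dx=+2,dy=-10->D; (3,6):dx=+4,dy=-5->D; (3,7):dx=+5,dy=-3->D; (4,5):dx=-1,dy=-2->C
  (4,6):dx=+1,dy=+3->C; (4,7):dx=+2,dy=+5->C; (5,6):dx=+2,dy=+5->C; (5,7):dx=+3,dy=+7->C
  (6,7):dx=+1,dy=+2->C
Step 2: C = 10, D = 11, total pairs = 21.
Step 3: tau = (C - D)/(n(n-1)/2) = (10 - 11)/21 = -0.047619.
Step 4: Exact two-sided p-value (enumerate n! = 5040 permutations of y under H0): p = 1.000000.
Step 5: alpha = 0.1. fail to reject H0.

tau_b = -0.0476 (C=10, D=11), p = 1.000000, fail to reject H0.


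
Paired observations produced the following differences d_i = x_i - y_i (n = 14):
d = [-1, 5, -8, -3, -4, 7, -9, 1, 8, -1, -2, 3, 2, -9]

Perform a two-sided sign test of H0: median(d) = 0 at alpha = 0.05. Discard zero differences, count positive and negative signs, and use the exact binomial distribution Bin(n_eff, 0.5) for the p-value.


Step 1: Discard zero differences. Original n = 14; n_eff = number of nonzero differences = 14.
Nonzero differences (with sign): -1, +5, -8, -3, -4, +7, -9, +1, +8, -1, -2, +3, +2, -9
Step 2: Count signs: positive = 6, negative = 8.
Step 3: Under H0: P(positive) = 0.5, so the number of positives S ~ Bin(14, 0.5).
Step 4: Two-sided exact p-value = sum of Bin(14,0.5) probabilities at or below the observed probability = 0.790527.
Step 5: alpha = 0.05. fail to reject H0.

n_eff = 14, pos = 6, neg = 8, p = 0.790527, fail to reject H0.


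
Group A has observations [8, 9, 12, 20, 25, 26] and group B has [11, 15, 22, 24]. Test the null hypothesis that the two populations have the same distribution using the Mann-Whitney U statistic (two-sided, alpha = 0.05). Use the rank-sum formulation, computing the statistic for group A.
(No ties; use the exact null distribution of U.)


Step 1: Combine and sort all 10 observations; assign midranks.
sorted (value, group): (8,X), (9,X), (11,Y), (12,X), (15,Y), (20,X), (22,Y), (24,Y), (25,X), (26,X)
ranks: 8->1, 9->2, 11->3, 12->4, 15->5, 20->6, 22->7, 24->8, 25->9, 26->10
Step 2: Rank sum for X: R1 = 1 + 2 + 4 + 6 + 9 + 10 = 32.
Step 3: U_X = R1 - n1(n1+1)/2 = 32 - 6*7/2 = 32 - 21 = 11.
       U_Y = n1*n2 - U_X = 24 - 11 = 13.
Step 4: No ties, so the exact null distribution of U (based on enumerating the C(10,6) = 210 equally likely rank assignments) gives the two-sided p-value.
Step 5: p-value = 0.914286; compare to alpha = 0.05. fail to reject H0.

U_X = 11, p = 0.914286, fail to reject H0 at alpha = 0.05.


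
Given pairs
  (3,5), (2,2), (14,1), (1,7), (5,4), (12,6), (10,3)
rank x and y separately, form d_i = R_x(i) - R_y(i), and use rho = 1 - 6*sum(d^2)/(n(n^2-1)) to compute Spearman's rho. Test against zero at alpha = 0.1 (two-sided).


Step 1: Rank x and y separately (midranks; no ties here).
rank(x): 3->3, 2->2, 14->7, 1->1, 5->4, 12->6, 10->5
rank(y): 5->5, 2->2, 1->1, 7->7, 4->4, 6->6, 3->3
Step 2: d_i = R_x(i) - R_y(i); compute d_i^2.
  (3-5)^2=4, (2-2)^2=0, (7-1)^2=36, (1-7)^2=36, (4-4)^2=0, (6-6)^2=0, (5-3)^2=4
sum(d^2) = 80.
Step 3: rho = 1 - 6*80 / (7*(7^2 - 1)) = 1 - 480/336 = -0.428571.
Step 4: Under H0, t = rho * sqrt((n-2)/(1-rho^2)) = -1.0607 ~ t(5).
Step 5: Two-sided p-value from the t-distribution with 5 df = 0.337368.
Step 6: alpha = 0.1. fail to reject H0.

rho = -0.4286, p = 0.337368, fail to reject H0 at alpha = 0.1.


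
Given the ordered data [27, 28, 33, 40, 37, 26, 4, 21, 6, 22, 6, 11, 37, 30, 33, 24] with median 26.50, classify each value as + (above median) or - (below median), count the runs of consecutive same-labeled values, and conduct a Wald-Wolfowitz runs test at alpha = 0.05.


Step 1: Compute median = 26.50; label A = above, B = below.
Labels in order: AAAAABBBBBBBAAAB  (n_A = 8, n_B = 8)
Step 2: Count runs R = 4.
Step 3: Under H0 (random ordering), E[R] = 2*n_A*n_B/(n_A+n_B) + 1 = 2*8*8/16 + 1 = 9.0000.
        Var[R] = 2*n_A*n_B*(2*n_A*n_B - n_A - n_B) / ((n_A+n_B)^2 * (n_A+n_B-1)) = 14336/3840 = 3.7333.
        SD[R] = 1.9322.
Step 4: Continuity-corrected z = (R + 0.5 - E[R]) / SD[R] = (4 + 0.5 - 9.0000) / 1.9322 = -2.3290.
Step 5: Two-sided p-value via normal approximation = 2*(1 - Phi(|z|)) = 0.019861.
Step 6: alpha = 0.05. reject H0.

R = 4, z = -2.3290, p = 0.019861, reject H0.


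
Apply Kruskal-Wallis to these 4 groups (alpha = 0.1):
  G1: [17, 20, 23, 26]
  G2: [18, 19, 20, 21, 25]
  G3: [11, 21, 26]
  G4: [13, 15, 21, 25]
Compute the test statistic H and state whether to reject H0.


Step 1: Combine all N = 16 observations and assign midranks.
sorted (value, group, rank): (11,G3,1), (13,G4,2), (15,G4,3), (17,G1,4), (18,G2,5), (19,G2,6), (20,G1,7.5), (20,G2,7.5), (21,G2,10), (21,G3,10), (21,G4,10), (23,G1,12), (25,G2,13.5), (25,G4,13.5), (26,G1,15.5), (26,G3,15.5)
Step 2: Sum ranks within each group.
R_1 = 39 (n_1 = 4)
R_2 = 42 (n_2 = 5)
R_3 = 26.5 (n_3 = 3)
R_4 = 28.5 (n_4 = 4)
Step 3: H = 12/(N(N+1)) * sum(R_i^2/n_i) - 3(N+1)
     = 12/(16*17) * (39^2/4 + 42^2/5 + 26.5^2/3 + 28.5^2/4) - 3*17
     = 0.044118 * 1170.2 - 51
     = 0.626287.
Step 4: Ties present; correction factor C = 1 - 42/(16^3 - 16) = 0.989706. Corrected H = 0.626287 / 0.989706 = 0.632801.
Step 5: Under H0, H ~ chi^2(3); p-value = 0.888884.
Step 6: alpha = 0.1. fail to reject H0.

H = 0.6328, df = 3, p = 0.888884, fail to reject H0.


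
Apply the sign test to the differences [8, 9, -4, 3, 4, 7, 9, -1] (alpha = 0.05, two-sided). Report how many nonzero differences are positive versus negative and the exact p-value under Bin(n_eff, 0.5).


Step 1: Discard zero differences. Original n = 8; n_eff = number of nonzero differences = 8.
Nonzero differences (with sign): +8, +9, -4, +3, +4, +7, +9, -1
Step 2: Count signs: positive = 6, negative = 2.
Step 3: Under H0: P(positive) = 0.5, so the number of positives S ~ Bin(8, 0.5).
Step 4: Two-sided exact p-value = sum of Bin(8,0.5) probabilities at or below the observed probability = 0.289062.
Step 5: alpha = 0.05. fail to reject H0.

n_eff = 8, pos = 6, neg = 2, p = 0.289062, fail to reject H0.


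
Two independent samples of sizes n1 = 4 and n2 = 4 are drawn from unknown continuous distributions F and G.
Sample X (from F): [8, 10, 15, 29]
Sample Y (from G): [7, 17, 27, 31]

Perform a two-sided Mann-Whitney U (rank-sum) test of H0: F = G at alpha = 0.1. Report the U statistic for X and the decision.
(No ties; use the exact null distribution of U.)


Step 1: Combine and sort all 8 observations; assign midranks.
sorted (value, group): (7,Y), (8,X), (10,X), (15,X), (17,Y), (27,Y), (29,X), (31,Y)
ranks: 7->1, 8->2, 10->3, 15->4, 17->5, 27->6, 29->7, 31->8
Step 2: Rank sum for X: R1 = 2 + 3 + 4 + 7 = 16.
Step 3: U_X = R1 - n1(n1+1)/2 = 16 - 4*5/2 = 16 - 10 = 6.
       U_Y = n1*n2 - U_X = 16 - 6 = 10.
Step 4: No ties, so the exact null distribution of U (based on enumerating the C(8,4) = 70 equally likely rank assignments) gives the two-sided p-value.
Step 5: p-value = 0.685714; compare to alpha = 0.1. fail to reject H0.

U_X = 6, p = 0.685714, fail to reject H0 at alpha = 0.1.


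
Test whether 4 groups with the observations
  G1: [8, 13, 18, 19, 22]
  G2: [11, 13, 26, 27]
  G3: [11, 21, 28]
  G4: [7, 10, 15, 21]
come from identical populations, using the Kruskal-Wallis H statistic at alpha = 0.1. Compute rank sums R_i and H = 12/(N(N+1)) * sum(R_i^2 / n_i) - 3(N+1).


Step 1: Combine all N = 16 observations and assign midranks.
sorted (value, group, rank): (7,G4,1), (8,G1,2), (10,G4,3), (11,G2,4.5), (11,G3,4.5), (13,G1,6.5), (13,G2,6.5), (15,G4,8), (18,G1,9), (19,G1,10), (21,G3,11.5), (21,G4,11.5), (22,G1,13), (26,G2,14), (27,G2,15), (28,G3,16)
Step 2: Sum ranks within each group.
R_1 = 40.5 (n_1 = 5)
R_2 = 40 (n_2 = 4)
R_3 = 32 (n_3 = 3)
R_4 = 23.5 (n_4 = 4)
Step 3: H = 12/(N(N+1)) * sum(R_i^2/n_i) - 3(N+1)
     = 12/(16*17) * (40.5^2/5 + 40^2/4 + 32^2/3 + 23.5^2/4) - 3*17
     = 0.044118 * 1207.45 - 51
     = 2.269669.
Step 4: Ties present; correction factor C = 1 - 18/(16^3 - 16) = 0.995588. Corrected H = 2.269669 / 0.995588 = 2.279727.
Step 5: Under H0, H ~ chi^2(3); p-value = 0.516416.
Step 6: alpha = 0.1. fail to reject H0.

H = 2.2797, df = 3, p = 0.516416, fail to reject H0.


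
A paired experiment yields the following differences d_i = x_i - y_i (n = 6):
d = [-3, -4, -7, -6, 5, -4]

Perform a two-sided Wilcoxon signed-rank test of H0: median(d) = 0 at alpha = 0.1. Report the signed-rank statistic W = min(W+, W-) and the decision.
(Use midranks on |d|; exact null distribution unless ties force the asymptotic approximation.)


Step 1: Drop any zero differences (none here) and take |d_i|.
|d| = [3, 4, 7, 6, 5, 4]
Step 2: Midrank |d_i| (ties get averaged ranks).
ranks: |3|->1, |4|->2.5, |7|->6, |6|->5, |5|->4, |4|->2.5
Step 3: Attach original signs; sum ranks with positive sign and with negative sign.
W+ = 4 = 4
W- = 1 + 2.5 + 6 + 5 + 2.5 = 17
(Check: W+ + W- = 21 should equal n(n+1)/2 = 21.)
Step 4: Test statistic W = min(W+, W-) = 4.
Step 5: Ties in |d|, so use the tie-corrected normal approximation.
        E[W] = n(n+1)/4 = 6*7/4 = 10.5.
        Tie groups: |d|=4 (t=2); sum(t^3 - t) = 6.
        Var[W] = n(n+1)(2n+1)/24 - sum(t^3-t)/48 = 546/24 - 6/48 = 22.625.
        z = (W - E[W]) / sqrt(Var[W]) = (4 - 10.5) / 4.7566 = -1.3665.
        Two-sided p = 2*Phi(z) = 0.171773.
Step 6: alpha = 0.1. fail to reject H0.

W+ = 4, W- = 17, W = min = 4, p = 0.171773, fail to reject H0.


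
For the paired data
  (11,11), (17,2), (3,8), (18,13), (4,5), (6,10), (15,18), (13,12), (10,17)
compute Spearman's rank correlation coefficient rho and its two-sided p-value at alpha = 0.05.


Step 1: Rank x and y separately (midranks; no ties here).
rank(x): 11->5, 17->8, 3->1, 18->9, 4->2, 6->3, 15->7, 13->6, 10->4
rank(y): 11->5, 2->1, 8->3, 13->7, 5->2, 10->4, 18->9, 12->6, 17->8
Step 2: d_i = R_x(i) - R_y(i); compute d_i^2.
  (5-5)^2=0, (8-1)^2=49, (1-3)^2=4, (9-7)^2=4, (2-2)^2=0, (3-4)^2=1, (7-9)^2=4, (6-6)^2=0, (4-8)^2=16
sum(d^2) = 78.
Step 3: rho = 1 - 6*78 / (9*(9^2 - 1)) = 1 - 468/720 = 0.350000.
Step 4: Under H0, t = rho * sqrt((n-2)/(1-rho^2)) = 0.9885 ~ t(7).
Step 5: Two-sided p-value from the t-distribution with 7 df = 0.355820.
Step 6: alpha = 0.05. fail to reject H0.

rho = 0.3500, p = 0.355820, fail to reject H0 at alpha = 0.05.


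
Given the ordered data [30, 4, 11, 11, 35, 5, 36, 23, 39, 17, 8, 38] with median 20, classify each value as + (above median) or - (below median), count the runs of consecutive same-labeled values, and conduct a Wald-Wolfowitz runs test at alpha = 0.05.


Step 1: Compute median = 20; label A = above, B = below.
Labels in order: ABBBABAAABBA  (n_A = 6, n_B = 6)
Step 2: Count runs R = 7.
Step 3: Under H0 (random ordering), E[R] = 2*n_A*n_B/(n_A+n_B) + 1 = 2*6*6/12 + 1 = 7.0000.
        Var[R] = 2*n_A*n_B*(2*n_A*n_B - n_A - n_B) / ((n_A+n_B)^2 * (n_A+n_B-1)) = 4320/1584 = 2.7273.
        SD[R] = 1.6514.
Step 4: R = E[R], so z = 0 with no continuity correction.
Step 5: Two-sided p-value via normal approximation = 2*(1 - Phi(|z|)) = 1.000000.
Step 6: alpha = 0.05. fail to reject H0.

R = 7, z = 0.0000, p = 1.000000, fail to reject H0.


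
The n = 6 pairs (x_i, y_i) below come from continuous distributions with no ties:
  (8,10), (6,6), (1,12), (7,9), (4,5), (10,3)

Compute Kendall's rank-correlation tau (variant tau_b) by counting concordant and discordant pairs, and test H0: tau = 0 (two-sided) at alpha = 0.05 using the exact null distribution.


Step 1: Enumerate the 15 unordered pairs (i,j) with i<j and classify each by sign(x_j-x_i) * sign(y_j-y_i).
  (1,2):dx=-2,dy=-4->C; (1,3):dx=-7,dy=+2->D; (1,4):dx=-1,dy=-1->C; (1,5):dx=-4,dy=-5->C
  (1,6):dx=+2,dy=-7->D; (2,3):dx=-5,dy=+6->D; (2,4):dx=+1,dy=+3->C; (2,5):dx=-2,dy=-1->C
  (2,6):dx=+4,dy=-3->D; (3,4):dx=+6,dy=-3->D; (3,5):dx=+3,dy=-7->D; (3,6):dx=+9,dy=-9->D
  (4,5):dx=-3,dy=-4->C; (4,6):dx=+3,dy=-6->D; (5,6):dx=+6,dy=-2->D
Step 2: C = 6, D = 9, total pairs = 15.
Step 3: tau = (C - D)/(n(n-1)/2) = (6 - 9)/15 = -0.200000.
Step 4: Exact two-sided p-value (enumerate n! = 720 permutations of y under H0): p = 0.719444.
Step 5: alpha = 0.05. fail to reject H0.

tau_b = -0.2000 (C=6, D=9), p = 0.719444, fail to reject H0.


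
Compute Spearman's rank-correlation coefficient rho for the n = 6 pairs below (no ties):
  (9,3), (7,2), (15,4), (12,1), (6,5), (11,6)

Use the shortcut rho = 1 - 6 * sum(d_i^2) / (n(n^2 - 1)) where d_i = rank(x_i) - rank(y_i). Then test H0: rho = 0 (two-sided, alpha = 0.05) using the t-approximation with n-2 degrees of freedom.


Step 1: Rank x and y separately (midranks; no ties here).
rank(x): 9->3, 7->2, 15->6, 12->5, 6->1, 11->4
rank(y): 3->3, 2->2, 4->4, 1->1, 5->5, 6->6
Step 2: d_i = R_x(i) - R_y(i); compute d_i^2.
  (3-3)^2=0, (2-2)^2=0, (6-4)^2=4, (5-1)^2=16, (1-5)^2=16, (4-6)^2=4
sum(d^2) = 40.
Step 3: rho = 1 - 6*40 / (6*(6^2 - 1)) = 1 - 240/210 = -0.142857.
Step 4: Under H0, t = rho * sqrt((n-2)/(1-rho^2)) = -0.2887 ~ t(4).
Step 5: Two-sided p-value from the t-distribution with 4 df = 0.787172.
Step 6: alpha = 0.05. fail to reject H0.

rho = -0.1429, p = 0.787172, fail to reject H0 at alpha = 0.05.


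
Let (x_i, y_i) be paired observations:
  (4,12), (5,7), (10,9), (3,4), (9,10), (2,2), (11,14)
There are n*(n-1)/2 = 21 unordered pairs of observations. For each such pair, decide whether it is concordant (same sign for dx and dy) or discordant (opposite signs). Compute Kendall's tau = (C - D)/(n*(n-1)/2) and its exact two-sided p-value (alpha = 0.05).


Step 1: Enumerate the 21 unordered pairs (i,j) with i<j and classify each by sign(x_j-x_i) * sign(y_j-y_i).
  (1,2):dx=+1,dy=-5->D; (1,3):dx=+6,dy=-3->D; (1,4):dx=-1,dy=-8->C; (1,5):dx=+5,dy=-2->D
  (1,6):dx=-2,dy=-10->C; (1,7):dx=+7,dy=+2->C; (2,3):dx=+5,dy=+2->C; (2,4):dx=-2,dy=-3->C
  (2,5):dx=+4,dy=+3->C; (2,6):dx=-3,dy=-5->C; (2,7):dx=+6,dy=+7->C; (3,4):dx=-7,dy=-5->C
  (3,5):dx=-1,dy=+1->D; (3,6):dx=-8,dy=-7->C; (3,7):dx=+1,dy=+5->C; (4,5):dx=+6,dy=+6->C
  (4,6):dx=-1,dy=-2->C; (4,7):dx=+8,dy=+10->C; (5,6):dx=-7,dy=-8->C; (5,7):dx=+2,dy=+4->C
  (6,7):dx=+9,dy=+12->C
Step 2: C = 17, D = 4, total pairs = 21.
Step 3: tau = (C - D)/(n(n-1)/2) = (17 - 4)/21 = 0.619048.
Step 4: Exact two-sided p-value (enumerate n! = 5040 permutations of y under H0): p = 0.069048.
Step 5: alpha = 0.05. fail to reject H0.

tau_b = 0.6190 (C=17, D=4), p = 0.069048, fail to reject H0.


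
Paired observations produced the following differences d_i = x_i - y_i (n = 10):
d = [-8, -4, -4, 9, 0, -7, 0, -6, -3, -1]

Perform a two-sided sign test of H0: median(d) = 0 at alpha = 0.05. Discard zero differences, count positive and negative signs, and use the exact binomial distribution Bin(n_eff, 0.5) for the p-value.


Step 1: Discard zero differences. Original n = 10; n_eff = number of nonzero differences = 8.
Nonzero differences (with sign): -8, -4, -4, +9, -7, -6, -3, -1
Step 2: Count signs: positive = 1, negative = 7.
Step 3: Under H0: P(positive) = 0.5, so the number of positives S ~ Bin(8, 0.5).
Step 4: Two-sided exact p-value = sum of Bin(8,0.5) probabilities at or below the observed probability = 0.070312.
Step 5: alpha = 0.05. fail to reject H0.

n_eff = 8, pos = 1, neg = 7, p = 0.070312, fail to reject H0.


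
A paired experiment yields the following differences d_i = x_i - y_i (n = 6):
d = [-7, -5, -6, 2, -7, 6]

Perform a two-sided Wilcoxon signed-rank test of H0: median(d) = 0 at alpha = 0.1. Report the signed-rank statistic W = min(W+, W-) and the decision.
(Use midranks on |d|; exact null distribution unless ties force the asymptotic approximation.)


Step 1: Drop any zero differences (none here) and take |d_i|.
|d| = [7, 5, 6, 2, 7, 6]
Step 2: Midrank |d_i| (ties get averaged ranks).
ranks: |7|->5.5, |5|->2, |6|->3.5, |2|->1, |7|->5.5, |6|->3.5
Step 3: Attach original signs; sum ranks with positive sign and with negative sign.
W+ = 1 + 3.5 = 4.5
W- = 5.5 + 2 + 3.5 + 5.5 = 16.5
(Check: W+ + W- = 21 should equal n(n+1)/2 = 21.)
Step 4: Test statistic W = min(W+, W-) = 4.5.
Step 5: Ties in |d|, so use the tie-corrected normal approximation.
        E[W] = n(n+1)/4 = 6*7/4 = 10.5.
        Tie groups: |d|=6 (t=2), |d|=7 (t=2); sum(t^3 - t) = 12.
        Var[W] = n(n+1)(2n+1)/24 - sum(t^3-t)/48 = 546/24 - 12/48 = 22.5.
        z = (W - E[W]) / sqrt(Var[W]) = (4.5 - 10.5) / 4.7434 = -1.2649.
        Two-sided p = 2*Phi(z) = 0.205903.
Step 6: alpha = 0.1. fail to reject H0.

W+ = 4.5, W- = 16.5, W = min = 4.5, p = 0.205903, fail to reject H0.


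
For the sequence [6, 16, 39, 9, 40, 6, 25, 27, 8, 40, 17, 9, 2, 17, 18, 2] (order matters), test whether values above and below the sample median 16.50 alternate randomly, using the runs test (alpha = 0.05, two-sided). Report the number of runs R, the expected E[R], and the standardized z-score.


Step 1: Compute median = 16.50; label A = above, B = below.
Labels in order: BBABABAABAABBAAB  (n_A = 8, n_B = 8)
Step 2: Count runs R = 11.
Step 3: Under H0 (random ordering), E[R] = 2*n_A*n_B/(n_A+n_B) + 1 = 2*8*8/16 + 1 = 9.0000.
        Var[R] = 2*n_A*n_B*(2*n_A*n_B - n_A - n_B) / ((n_A+n_B)^2 * (n_A+n_B-1)) = 14336/3840 = 3.7333.
        SD[R] = 1.9322.
Step 4: Continuity-corrected z = (R - 0.5 - E[R]) / SD[R] = (11 - 0.5 - 9.0000) / 1.9322 = 0.7763.
Step 5: Two-sided p-value via normal approximation = 2*(1 - Phi(|z|)) = 0.437558.
Step 6: alpha = 0.05. fail to reject H0.

R = 11, z = 0.7763, p = 0.437558, fail to reject H0.


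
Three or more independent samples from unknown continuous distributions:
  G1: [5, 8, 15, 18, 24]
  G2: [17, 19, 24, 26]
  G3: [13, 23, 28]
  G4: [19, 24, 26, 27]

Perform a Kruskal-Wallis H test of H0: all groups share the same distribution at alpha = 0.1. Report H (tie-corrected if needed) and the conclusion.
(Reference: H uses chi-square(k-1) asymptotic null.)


Step 1: Combine all N = 16 observations and assign midranks.
sorted (value, group, rank): (5,G1,1), (8,G1,2), (13,G3,3), (15,G1,4), (17,G2,5), (18,G1,6), (19,G2,7.5), (19,G4,7.5), (23,G3,9), (24,G1,11), (24,G2,11), (24,G4,11), (26,G2,13.5), (26,G4,13.5), (27,G4,15), (28,G3,16)
Step 2: Sum ranks within each group.
R_1 = 24 (n_1 = 5)
R_2 = 37 (n_2 = 4)
R_3 = 28 (n_3 = 3)
R_4 = 47 (n_4 = 4)
Step 3: H = 12/(N(N+1)) * sum(R_i^2/n_i) - 3(N+1)
     = 12/(16*17) * (24^2/5 + 37^2/4 + 28^2/3 + 47^2/4) - 3*17
     = 0.044118 * 1271.03 - 51
     = 5.075000.
Step 4: Ties present; correction factor C = 1 - 36/(16^3 - 16) = 0.991176. Corrected H = 5.075000 / 0.991176 = 5.120178.
Step 5: Under H0, H ~ chi^2(3); p-value = 0.163206.
Step 6: alpha = 0.1. fail to reject H0.

H = 5.1202, df = 3, p = 0.163206, fail to reject H0.


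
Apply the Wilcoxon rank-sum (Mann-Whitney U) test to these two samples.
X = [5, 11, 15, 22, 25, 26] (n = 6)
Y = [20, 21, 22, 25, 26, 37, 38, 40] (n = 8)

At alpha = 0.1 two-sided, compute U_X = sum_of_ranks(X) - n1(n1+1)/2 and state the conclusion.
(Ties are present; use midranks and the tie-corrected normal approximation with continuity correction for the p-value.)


Step 1: Combine and sort all 14 observations; assign midranks.
sorted (value, group): (5,X), (11,X), (15,X), (20,Y), (21,Y), (22,X), (22,Y), (25,X), (25,Y), (26,X), (26,Y), (37,Y), (38,Y), (40,Y)
ranks: 5->1, 11->2, 15->3, 20->4, 21->5, 22->6.5, 22->6.5, 25->8.5, 25->8.5, 26->10.5, 26->10.5, 37->12, 38->13, 40->14
Step 2: Rank sum for X: R1 = 1 + 2 + 3 + 6.5 + 8.5 + 10.5 = 31.5.
Step 3: U_X = R1 - n1(n1+1)/2 = 31.5 - 6*7/2 = 31.5 - 21 = 10.5.
       U_Y = n1*n2 - U_X = 48 - 10.5 = 37.5.
Step 4: Ties are present, so use the tie-corrected normal approximation (with continuity correction) for the p-value.
Step 5: p-value = 0.092210; compare to alpha = 0.1. reject H0.

U_X = 10.5, p = 0.092210, reject H0 at alpha = 0.1.


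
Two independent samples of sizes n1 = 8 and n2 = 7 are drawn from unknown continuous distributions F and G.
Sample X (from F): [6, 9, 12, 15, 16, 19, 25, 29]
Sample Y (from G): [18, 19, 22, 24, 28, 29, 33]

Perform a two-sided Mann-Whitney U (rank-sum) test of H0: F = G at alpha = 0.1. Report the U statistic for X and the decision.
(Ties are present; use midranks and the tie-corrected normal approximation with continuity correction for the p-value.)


Step 1: Combine and sort all 15 observations; assign midranks.
sorted (value, group): (6,X), (9,X), (12,X), (15,X), (16,X), (18,Y), (19,X), (19,Y), (22,Y), (24,Y), (25,X), (28,Y), (29,X), (29,Y), (33,Y)
ranks: 6->1, 9->2, 12->3, 15->4, 16->5, 18->6, 19->7.5, 19->7.5, 22->9, 24->10, 25->11, 28->12, 29->13.5, 29->13.5, 33->15
Step 2: Rank sum for X: R1 = 1 + 2 + 3 + 4 + 5 + 7.5 + 11 + 13.5 = 47.
Step 3: U_X = R1 - n1(n1+1)/2 = 47 - 8*9/2 = 47 - 36 = 11.
       U_Y = n1*n2 - U_X = 56 - 11 = 45.
Step 4: Ties are present, so use the tie-corrected normal approximation (with continuity correction) for the p-value.
Step 5: p-value = 0.055758; compare to alpha = 0.1. reject H0.

U_X = 11, p = 0.055758, reject H0 at alpha = 0.1.


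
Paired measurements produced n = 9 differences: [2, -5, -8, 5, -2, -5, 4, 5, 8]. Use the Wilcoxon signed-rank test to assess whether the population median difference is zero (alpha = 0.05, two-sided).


Step 1: Drop any zero differences (none here) and take |d_i|.
|d| = [2, 5, 8, 5, 2, 5, 4, 5, 8]
Step 2: Midrank |d_i| (ties get averaged ranks).
ranks: |2|->1.5, |5|->5.5, |8|->8.5, |5|->5.5, |2|->1.5, |5|->5.5, |4|->3, |5|->5.5, |8|->8.5
Step 3: Attach original signs; sum ranks with positive sign and with negative sign.
W+ = 1.5 + 5.5 + 3 + 5.5 + 8.5 = 24
W- = 5.5 + 8.5 + 1.5 + 5.5 = 21
(Check: W+ + W- = 45 should equal n(n+1)/2 = 45.)
Step 4: Test statistic W = min(W+, W-) = 21.
Step 5: Ties in |d|, so use the tie-corrected normal approximation.
        E[W] = n(n+1)/4 = 9*10/4 = 22.5.
        Tie groups: |d|=2 (t=2), |d|=5 (t=4), |d|=8 (t=2); sum(t^3 - t) = 72.
        Var[W] = n(n+1)(2n+1)/24 - sum(t^3-t)/48 = 1710/24 - 72/48 = 69.75.
        z = (W - E[W]) / sqrt(Var[W]) = (21 - 22.5) / 8.3516 = -0.1796.
        Two-sided p = 2*Phi(z) = 0.857462.
Step 6: alpha = 0.05. fail to reject H0.

W+ = 24, W- = 21, W = min = 21, p = 0.857462, fail to reject H0.


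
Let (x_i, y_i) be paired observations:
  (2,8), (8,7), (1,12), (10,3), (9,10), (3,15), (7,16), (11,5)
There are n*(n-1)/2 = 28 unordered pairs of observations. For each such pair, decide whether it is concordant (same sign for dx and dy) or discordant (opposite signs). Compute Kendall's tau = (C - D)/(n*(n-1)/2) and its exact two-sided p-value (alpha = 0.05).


Step 1: Enumerate the 28 unordered pairs (i,j) with i<j and classify each by sign(x_j-x_i) * sign(y_j-y_i).
  (1,2):dx=+6,dy=-1->D; (1,3):dx=-1,dy=+4->D; (1,4):dx=+8,dy=-5->D; (1,5):dx=+7,dy=+2->C
  (1,6):dx=+1,dy=+7->C; (1,7):dx=+5,dy=+8->C; (1,8):dx=+9,dy=-3->D; (2,3):dx=-7,dy=+5->D
  (2,4):dx=+2,dy=-4->D; (2,5):dx=+1,dy=+3->C; (2,6):dx=-5,dy=+8->D; (2,7):dx=-1,dy=+9->D
  (2,8):dx=+3,dy=-2->D; (3,4):dx=+9,dy=-9->D; (3,5):dx=+8,dy=-2->D; (3,6):dx=+2,dy=+3->C
  (3,7):dx=+6,dy=+4->C; (3,8):dx=+10,dy=-7->D; (4,5):dx=-1,dy=+7->D; (4,6):dx=-7,dy=+12->D
  (4,7):dx=-3,dy=+13->D; (4,8):dx=+1,dy=+2->C; (5,6):dx=-6,dy=+5->D; (5,7):dx=-2,dy=+6->D
  (5,8):dx=+2,dy=-5->D; (6,7):dx=+4,dy=+1->C; (6,8):dx=+8,dy=-10->D; (7,8):dx=+4,dy=-11->D
Step 2: C = 8, D = 20, total pairs = 28.
Step 3: tau = (C - D)/(n(n-1)/2) = (8 - 20)/28 = -0.428571.
Step 4: Exact two-sided p-value (enumerate n! = 40320 permutations of y under H0): p = 0.178869.
Step 5: alpha = 0.05. fail to reject H0.

tau_b = -0.4286 (C=8, D=20), p = 0.178869, fail to reject H0.


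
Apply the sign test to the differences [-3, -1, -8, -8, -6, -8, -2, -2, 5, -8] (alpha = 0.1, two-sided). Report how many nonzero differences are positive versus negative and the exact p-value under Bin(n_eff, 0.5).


Step 1: Discard zero differences. Original n = 10; n_eff = number of nonzero differences = 10.
Nonzero differences (with sign): -3, -1, -8, -8, -6, -8, -2, -2, +5, -8
Step 2: Count signs: positive = 1, negative = 9.
Step 3: Under H0: P(positive) = 0.5, so the number of positives S ~ Bin(10, 0.5).
Step 4: Two-sided exact p-value = sum of Bin(10,0.5) probabilities at or below the observed probability = 0.021484.
Step 5: alpha = 0.1. reject H0.

n_eff = 10, pos = 1, neg = 9, p = 0.021484, reject H0.


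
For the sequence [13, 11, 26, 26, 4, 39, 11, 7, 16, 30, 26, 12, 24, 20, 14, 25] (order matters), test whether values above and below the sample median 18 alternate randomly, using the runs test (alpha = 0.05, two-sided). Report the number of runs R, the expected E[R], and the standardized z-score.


Step 1: Compute median = 18; label A = above, B = below.
Labels in order: BBAABABBBAABAABA  (n_A = 8, n_B = 8)
Step 2: Count runs R = 10.
Step 3: Under H0 (random ordering), E[R] = 2*n_A*n_B/(n_A+n_B) + 1 = 2*8*8/16 + 1 = 9.0000.
        Var[R] = 2*n_A*n_B*(2*n_A*n_B - n_A - n_B) / ((n_A+n_B)^2 * (n_A+n_B-1)) = 14336/3840 = 3.7333.
        SD[R] = 1.9322.
Step 4: Continuity-corrected z = (R - 0.5 - E[R]) / SD[R] = (10 - 0.5 - 9.0000) / 1.9322 = 0.2588.
Step 5: Two-sided p-value via normal approximation = 2*(1 - Phi(|z|)) = 0.795809.
Step 6: alpha = 0.05. fail to reject H0.

R = 10, z = 0.2588, p = 0.795809, fail to reject H0.


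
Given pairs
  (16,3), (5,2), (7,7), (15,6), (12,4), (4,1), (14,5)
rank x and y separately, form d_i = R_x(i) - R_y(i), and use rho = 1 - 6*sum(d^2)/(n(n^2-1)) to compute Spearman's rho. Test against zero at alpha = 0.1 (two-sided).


Step 1: Rank x and y separately (midranks; no ties here).
rank(x): 16->7, 5->2, 7->3, 15->6, 12->4, 4->1, 14->5
rank(y): 3->3, 2->2, 7->7, 6->6, 4->4, 1->1, 5->5
Step 2: d_i = R_x(i) - R_y(i); compute d_i^2.
  (7-3)^2=16, (2-2)^2=0, (3-7)^2=16, (6-6)^2=0, (4-4)^2=0, (1-1)^2=0, (5-5)^2=0
sum(d^2) = 32.
Step 3: rho = 1 - 6*32 / (7*(7^2 - 1)) = 1 - 192/336 = 0.428571.
Step 4: Under H0, t = rho * sqrt((n-2)/(1-rho^2)) = 1.0607 ~ t(5).
Step 5: Two-sided p-value from the t-distribution with 5 df = 0.337368.
Step 6: alpha = 0.1. fail to reject H0.

rho = 0.4286, p = 0.337368, fail to reject H0 at alpha = 0.1.


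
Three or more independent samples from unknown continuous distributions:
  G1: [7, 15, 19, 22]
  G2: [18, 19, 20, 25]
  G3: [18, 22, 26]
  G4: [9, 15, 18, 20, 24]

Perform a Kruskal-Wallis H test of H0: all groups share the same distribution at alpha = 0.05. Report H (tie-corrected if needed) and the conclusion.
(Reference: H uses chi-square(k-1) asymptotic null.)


Step 1: Combine all N = 16 observations and assign midranks.
sorted (value, group, rank): (7,G1,1), (9,G4,2), (15,G1,3.5), (15,G4,3.5), (18,G2,6), (18,G3,6), (18,G4,6), (19,G1,8.5), (19,G2,8.5), (20,G2,10.5), (20,G4,10.5), (22,G1,12.5), (22,G3,12.5), (24,G4,14), (25,G2,15), (26,G3,16)
Step 2: Sum ranks within each group.
R_1 = 25.5 (n_1 = 4)
R_2 = 40 (n_2 = 4)
R_3 = 34.5 (n_3 = 3)
R_4 = 36 (n_4 = 5)
Step 3: H = 12/(N(N+1)) * sum(R_i^2/n_i) - 3(N+1)
     = 12/(16*17) * (25.5^2/4 + 40^2/4 + 34.5^2/3 + 36^2/5) - 3*17
     = 0.044118 * 1218.51 - 51
     = 2.757904.
Step 4: Ties present; correction factor C = 1 - 48/(16^3 - 16) = 0.988235. Corrected H = 2.757904 / 0.988235 = 2.790737.
Step 5: Under H0, H ~ chi^2(3); p-value = 0.425027.
Step 6: alpha = 0.05. fail to reject H0.

H = 2.7907, df = 3, p = 0.425027, fail to reject H0.


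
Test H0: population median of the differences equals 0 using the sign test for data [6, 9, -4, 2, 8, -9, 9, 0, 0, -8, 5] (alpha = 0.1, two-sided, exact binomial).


Step 1: Discard zero differences. Original n = 11; n_eff = number of nonzero differences = 9.
Nonzero differences (with sign): +6, +9, -4, +2, +8, -9, +9, -8, +5
Step 2: Count signs: positive = 6, negative = 3.
Step 3: Under H0: P(positive) = 0.5, so the number of positives S ~ Bin(9, 0.5).
Step 4: Two-sided exact p-value = sum of Bin(9,0.5) probabilities at or below the observed probability = 0.507812.
Step 5: alpha = 0.1. fail to reject H0.

n_eff = 9, pos = 6, neg = 3, p = 0.507812, fail to reject H0.


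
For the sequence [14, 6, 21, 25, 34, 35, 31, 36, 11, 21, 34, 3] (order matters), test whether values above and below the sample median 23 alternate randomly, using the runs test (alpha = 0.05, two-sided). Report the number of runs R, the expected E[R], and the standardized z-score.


Step 1: Compute median = 23; label A = above, B = below.
Labels in order: BBBAAAAABBAB  (n_A = 6, n_B = 6)
Step 2: Count runs R = 5.
Step 3: Under H0 (random ordering), E[R] = 2*n_A*n_B/(n_A+n_B) + 1 = 2*6*6/12 + 1 = 7.0000.
        Var[R] = 2*n_A*n_B*(2*n_A*n_B - n_A - n_B) / ((n_A+n_B)^2 * (n_A+n_B-1)) = 4320/1584 = 2.7273.
        SD[R] = 1.6514.
Step 4: Continuity-corrected z = (R + 0.5 - E[R]) / SD[R] = (5 + 0.5 - 7.0000) / 1.6514 = -0.9083.
Step 5: Two-sided p-value via normal approximation = 2*(1 - Phi(|z|)) = 0.363722.
Step 6: alpha = 0.05. fail to reject H0.

R = 5, z = -0.9083, p = 0.363722, fail to reject H0.


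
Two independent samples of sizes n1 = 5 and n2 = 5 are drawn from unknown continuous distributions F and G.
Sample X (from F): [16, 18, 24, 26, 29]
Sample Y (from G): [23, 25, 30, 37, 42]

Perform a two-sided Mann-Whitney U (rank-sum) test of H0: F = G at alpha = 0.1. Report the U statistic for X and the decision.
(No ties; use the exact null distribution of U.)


Step 1: Combine and sort all 10 observations; assign midranks.
sorted (value, group): (16,X), (18,X), (23,Y), (24,X), (25,Y), (26,X), (29,X), (30,Y), (37,Y), (42,Y)
ranks: 16->1, 18->2, 23->3, 24->4, 25->5, 26->6, 29->7, 30->8, 37->9, 42->10
Step 2: Rank sum for X: R1 = 1 + 2 + 4 + 6 + 7 = 20.
Step 3: U_X = R1 - n1(n1+1)/2 = 20 - 5*6/2 = 20 - 15 = 5.
       U_Y = n1*n2 - U_X = 25 - 5 = 20.
Step 4: No ties, so the exact null distribution of U (based on enumerating the C(10,5) = 252 equally likely rank assignments) gives the two-sided p-value.
Step 5: p-value = 0.150794; compare to alpha = 0.1. fail to reject H0.

U_X = 5, p = 0.150794, fail to reject H0 at alpha = 0.1.


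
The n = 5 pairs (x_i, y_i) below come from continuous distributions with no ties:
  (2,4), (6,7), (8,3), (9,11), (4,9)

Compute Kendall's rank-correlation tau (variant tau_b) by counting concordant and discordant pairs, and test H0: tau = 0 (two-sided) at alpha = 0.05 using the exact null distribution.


Step 1: Enumerate the 10 unordered pairs (i,j) with i<j and classify each by sign(x_j-x_i) * sign(y_j-y_i).
  (1,2):dx=+4,dy=+3->C; (1,3):dx=+6,dy=-1->D; (1,4):dx=+7,dy=+7->C; (1,5):dx=+2,dy=+5->C
  (2,3):dx=+2,dy=-4->D; (2,4):dx=+3,dy=+4->C; (2,5):dx=-2,dy=+2->D; (3,4):dx=+1,dy=+8->C
  (3,5):dx=-4,dy=+6->D; (4,5):dx=-5,dy=-2->C
Step 2: C = 6, D = 4, total pairs = 10.
Step 3: tau = (C - D)/(n(n-1)/2) = (6 - 4)/10 = 0.200000.
Step 4: Exact two-sided p-value (enumerate n! = 120 permutations of y under H0): p = 0.816667.
Step 5: alpha = 0.05. fail to reject H0.

tau_b = 0.2000 (C=6, D=4), p = 0.816667, fail to reject H0.


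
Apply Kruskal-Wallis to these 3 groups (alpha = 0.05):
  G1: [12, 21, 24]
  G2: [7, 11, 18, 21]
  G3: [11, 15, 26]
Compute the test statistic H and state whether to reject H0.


Step 1: Combine all N = 10 observations and assign midranks.
sorted (value, group, rank): (7,G2,1), (11,G2,2.5), (11,G3,2.5), (12,G1,4), (15,G3,5), (18,G2,6), (21,G1,7.5), (21,G2,7.5), (24,G1,9), (26,G3,10)
Step 2: Sum ranks within each group.
R_1 = 20.5 (n_1 = 3)
R_2 = 17 (n_2 = 4)
R_3 = 17.5 (n_3 = 3)
Step 3: H = 12/(N(N+1)) * sum(R_i^2/n_i) - 3(N+1)
     = 12/(10*11) * (20.5^2/3 + 17^2/4 + 17.5^2/3) - 3*11
     = 0.109091 * 314.417 - 33
     = 1.300000.
Step 4: Ties present; correction factor C = 1 - 12/(10^3 - 10) = 0.987879. Corrected H = 1.300000 / 0.987879 = 1.315951.
Step 5: Under H0, H ~ chi^2(2); p-value = 0.517899.
Step 6: alpha = 0.05. fail to reject H0.

H = 1.3160, df = 2, p = 0.517899, fail to reject H0.


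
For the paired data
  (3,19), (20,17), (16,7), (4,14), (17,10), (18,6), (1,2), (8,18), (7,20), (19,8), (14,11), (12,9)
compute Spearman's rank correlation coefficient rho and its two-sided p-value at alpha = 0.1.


Step 1: Rank x and y separately (midranks; no ties here).
rank(x): 3->2, 20->12, 16->8, 4->3, 17->9, 18->10, 1->1, 8->5, 7->4, 19->11, 14->7, 12->6
rank(y): 19->11, 17->9, 7->3, 14->8, 10->6, 6->2, 2->1, 18->10, 20->12, 8->4, 11->7, 9->5
Step 2: d_i = R_x(i) - R_y(i); compute d_i^2.
  (2-11)^2=81, (12-9)^2=9, (8-3)^2=25, (3-8)^2=25, (9-6)^2=9, (10-2)^2=64, (1-1)^2=0, (5-10)^2=25, (4-12)^2=64, (11-4)^2=49, (7-7)^2=0, (6-5)^2=1
sum(d^2) = 352.
Step 3: rho = 1 - 6*352 / (12*(12^2 - 1)) = 1 - 2112/1716 = -0.230769.
Step 4: Under H0, t = rho * sqrt((n-2)/(1-rho^2)) = -0.7500 ~ t(10).
Step 5: Two-sided p-value from the t-distribution with 10 df = 0.470532.
Step 6: alpha = 0.1. fail to reject H0.

rho = -0.2308, p = 0.470532, fail to reject H0 at alpha = 0.1.


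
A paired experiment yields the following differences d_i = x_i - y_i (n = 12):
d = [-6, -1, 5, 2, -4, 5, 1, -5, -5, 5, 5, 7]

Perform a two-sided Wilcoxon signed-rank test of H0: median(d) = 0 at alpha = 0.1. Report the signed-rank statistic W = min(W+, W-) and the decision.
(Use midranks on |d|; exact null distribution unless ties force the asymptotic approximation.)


Step 1: Drop any zero differences (none here) and take |d_i|.
|d| = [6, 1, 5, 2, 4, 5, 1, 5, 5, 5, 5, 7]
Step 2: Midrank |d_i| (ties get averaged ranks).
ranks: |6|->11, |1|->1.5, |5|->7.5, |2|->3, |4|->4, |5|->7.5, |1|->1.5, |5|->7.5, |5|->7.5, |5|->7.5, |5|->7.5, |7|->12
Step 3: Attach original signs; sum ranks with positive sign and with negative sign.
W+ = 7.5 + 3 + 7.5 + 1.5 + 7.5 + 7.5 + 12 = 46.5
W- = 11 + 1.5 + 4 + 7.5 + 7.5 = 31.5
(Check: W+ + W- = 78 should equal n(n+1)/2 = 78.)
Step 4: Test statistic W = min(W+, W-) = 31.5.
Step 5: Ties in |d|, so use the tie-corrected normal approximation.
        E[W] = n(n+1)/4 = 12*13/4 = 39.
        Tie groups: |d|=1 (t=2), |d|=5 (t=6); sum(t^3 - t) = 216.
        Var[W] = n(n+1)(2n+1)/24 - sum(t^3-t)/48 = 3900/24 - 216/48 = 158.
        z = (W - E[W]) / sqrt(Var[W]) = (31.5 - 39) / 12.5698 = -0.5967.
        Two-sided p = 2*Phi(z) = 0.550729.
Step 6: alpha = 0.1. fail to reject H0.

W+ = 46.5, W- = 31.5, W = min = 31.5, p = 0.550729, fail to reject H0.


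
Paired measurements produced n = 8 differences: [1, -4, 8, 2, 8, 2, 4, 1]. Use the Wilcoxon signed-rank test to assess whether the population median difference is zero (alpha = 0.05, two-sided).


Step 1: Drop any zero differences (none here) and take |d_i|.
|d| = [1, 4, 8, 2, 8, 2, 4, 1]
Step 2: Midrank |d_i| (ties get averaged ranks).
ranks: |1|->1.5, |4|->5.5, |8|->7.5, |2|->3.5, |8|->7.5, |2|->3.5, |4|->5.5, |1|->1.5
Step 3: Attach original signs; sum ranks with positive sign and with negative sign.
W+ = 1.5 + 7.5 + 3.5 + 7.5 + 3.5 + 5.5 + 1.5 = 30.5
W- = 5.5 = 5.5
(Check: W+ + W- = 36 should equal n(n+1)/2 = 36.)
Step 4: Test statistic W = min(W+, W-) = 5.5.
Step 5: Ties in |d|, so use the tie-corrected normal approximation.
        E[W] = n(n+1)/4 = 8*9/4 = 18.
        Tie groups: |d|=1 (t=2), |d|=2 (t=2), |d|=4 (t=2), |d|=8 (t=2); sum(t^3 - t) = 24.
        Var[W] = n(n+1)(2n+1)/24 - sum(t^3-t)/48 = 1224/24 - 24/48 = 50.5.
        z = (W - E[W]) / sqrt(Var[W]) = (5.5 - 18) / 7.1063 = -1.7590.
        Two-sided p = 2*Phi(z) = 0.078579.
Step 6: alpha = 0.05. fail to reject H0.

W+ = 30.5, W- = 5.5, W = min = 5.5, p = 0.078579, fail to reject H0.


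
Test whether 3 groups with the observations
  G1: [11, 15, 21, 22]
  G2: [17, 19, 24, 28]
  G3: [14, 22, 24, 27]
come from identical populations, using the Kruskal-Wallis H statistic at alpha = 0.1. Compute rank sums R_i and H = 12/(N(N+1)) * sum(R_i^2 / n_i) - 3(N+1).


Step 1: Combine all N = 12 observations and assign midranks.
sorted (value, group, rank): (11,G1,1), (14,G3,2), (15,G1,3), (17,G2,4), (19,G2,5), (21,G1,6), (22,G1,7.5), (22,G3,7.5), (24,G2,9.5), (24,G3,9.5), (27,G3,11), (28,G2,12)
Step 2: Sum ranks within each group.
R_1 = 17.5 (n_1 = 4)
R_2 = 30.5 (n_2 = 4)
R_3 = 30 (n_3 = 4)
Step 3: H = 12/(N(N+1)) * sum(R_i^2/n_i) - 3(N+1)
     = 12/(12*13) * (17.5^2/4 + 30.5^2/4 + 30^2/4) - 3*13
     = 0.076923 * 534.125 - 39
     = 2.086538.
Step 4: Ties present; correction factor C = 1 - 12/(12^3 - 12) = 0.993007. Corrected H = 2.086538 / 0.993007 = 2.101232.
Step 5: Under H0, H ~ chi^2(2); p-value = 0.349722.
Step 6: alpha = 0.1. fail to reject H0.

H = 2.1012, df = 2, p = 0.349722, fail to reject H0.


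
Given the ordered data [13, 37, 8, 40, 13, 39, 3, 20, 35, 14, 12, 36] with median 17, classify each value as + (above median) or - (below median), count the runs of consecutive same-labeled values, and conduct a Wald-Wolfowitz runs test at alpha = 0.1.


Step 1: Compute median = 17; label A = above, B = below.
Labels in order: BABABABAABBA  (n_A = 6, n_B = 6)
Step 2: Count runs R = 10.
Step 3: Under H0 (random ordering), E[R] = 2*n_A*n_B/(n_A+n_B) + 1 = 2*6*6/12 + 1 = 7.0000.
        Var[R] = 2*n_A*n_B*(2*n_A*n_B - n_A - n_B) / ((n_A+n_B)^2 * (n_A+n_B-1)) = 4320/1584 = 2.7273.
        SD[R] = 1.6514.
Step 4: Continuity-corrected z = (R - 0.5 - E[R]) / SD[R] = (10 - 0.5 - 7.0000) / 1.6514 = 1.5138.
Step 5: Two-sided p-value via normal approximation = 2*(1 - Phi(|z|)) = 0.130070.
Step 6: alpha = 0.1. fail to reject H0.

R = 10, z = 1.5138, p = 0.130070, fail to reject H0.
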